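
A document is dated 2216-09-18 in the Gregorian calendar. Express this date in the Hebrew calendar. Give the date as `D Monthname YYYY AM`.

Both dates share Julian Day Number 2530698; in the Hebrew calendar that is 5 Tishrei 5977 AM.

5 Tishrei 5977 AM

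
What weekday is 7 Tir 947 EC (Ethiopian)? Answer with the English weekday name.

This is JDN 2069873 (7 January 955 Gregorian).
JDN 2069873 mod 7 = 1, and JDN 0 was a Monday, so this is a Tuesday.

Tuesday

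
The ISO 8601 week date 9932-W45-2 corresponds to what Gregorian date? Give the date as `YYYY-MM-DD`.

ISO week 1 of 9932 is the week containing the first Thursday of 9932.
Week 45, day 2 (Tuesday) lands on 9932-11-08.

9932-11-08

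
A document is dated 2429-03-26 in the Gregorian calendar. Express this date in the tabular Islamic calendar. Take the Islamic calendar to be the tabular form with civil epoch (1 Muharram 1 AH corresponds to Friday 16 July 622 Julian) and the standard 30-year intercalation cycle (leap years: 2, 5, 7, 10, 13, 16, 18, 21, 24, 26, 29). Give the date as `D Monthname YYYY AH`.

19 Safar 1863 AH

Julian Day Number of the source date = 2608319.
Converting JDN 2608319 to the tabular Islamic calendar gives 19 Safar 1863 AH.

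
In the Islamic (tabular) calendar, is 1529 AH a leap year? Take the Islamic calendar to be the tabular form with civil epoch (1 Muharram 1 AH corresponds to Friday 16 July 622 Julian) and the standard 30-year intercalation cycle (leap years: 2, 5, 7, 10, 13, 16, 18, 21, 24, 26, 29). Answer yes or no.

Year 1529 AH is year 29 of its 30-year cycle; leap positions are 2, 5, 7, 10, 13, 16, 18, 21, 24, 26, 29, so it is a leap year (355 days).

yes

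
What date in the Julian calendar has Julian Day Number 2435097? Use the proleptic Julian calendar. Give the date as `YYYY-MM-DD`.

1954-12-07

The Gregorian equivalent of JDN 2435097 is 20 December 1954.
In the Julian calendar that day is 1954-12-07.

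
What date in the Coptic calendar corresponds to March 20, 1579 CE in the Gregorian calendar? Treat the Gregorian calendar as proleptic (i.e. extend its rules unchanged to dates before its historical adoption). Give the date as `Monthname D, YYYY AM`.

Paremhat 14, 1295 AM

Julian Day Number of the source date = 2297856.
Converting JDN 2297856 to the Coptic calendar gives 14 Paremhat 1295 AM.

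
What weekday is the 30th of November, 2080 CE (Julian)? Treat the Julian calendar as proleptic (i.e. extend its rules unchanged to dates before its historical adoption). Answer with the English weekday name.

Friday

In the Gregorian calendar this is 13 December 2080 (JDN 2481112).
Since JDN mod 7 = 4 (0 = Monday), the day is Friday.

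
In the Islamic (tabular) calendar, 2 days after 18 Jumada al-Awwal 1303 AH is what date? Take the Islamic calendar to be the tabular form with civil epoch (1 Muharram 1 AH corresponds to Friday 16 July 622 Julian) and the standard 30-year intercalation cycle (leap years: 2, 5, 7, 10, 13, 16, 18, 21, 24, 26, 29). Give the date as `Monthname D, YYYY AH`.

Counting 2 days forward from JDN 2409960 reaches JDN 2409962, which is Jumada al-Awwal 20, 1303 AH.

Jumada al-Awwal 20, 1303 AH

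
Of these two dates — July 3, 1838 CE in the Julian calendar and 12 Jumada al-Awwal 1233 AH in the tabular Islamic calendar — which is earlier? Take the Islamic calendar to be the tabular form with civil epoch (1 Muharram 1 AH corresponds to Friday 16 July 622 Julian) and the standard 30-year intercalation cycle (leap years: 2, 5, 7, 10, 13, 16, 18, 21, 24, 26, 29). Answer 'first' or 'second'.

second

First date → JDN 2392571; second date → JDN 2385149.
JDN 2385149 < JDN 2392571, so the second date is earlier.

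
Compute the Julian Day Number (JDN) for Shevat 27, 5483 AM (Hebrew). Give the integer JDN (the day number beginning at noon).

2350405

In the Gregorian calendar the same day is 2 February 1723.
JDN 2451545 is 1 January 2000 CE (Gregorian); the target day is −101140 days from there, so JDN = 2350405.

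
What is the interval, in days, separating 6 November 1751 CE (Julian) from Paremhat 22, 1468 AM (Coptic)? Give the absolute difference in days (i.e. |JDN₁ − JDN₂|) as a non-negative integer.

133

First date → JDN 2360920; second date → JDN 2361053.
The interval is |2360920 − 2361053| = 133 days.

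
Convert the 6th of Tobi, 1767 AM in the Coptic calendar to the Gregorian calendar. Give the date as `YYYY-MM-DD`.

2051-01-14

Julian Day Number of the source date = 2470186.
Converting JDN 2470186 to the Gregorian calendar gives 14 January 2051 CE.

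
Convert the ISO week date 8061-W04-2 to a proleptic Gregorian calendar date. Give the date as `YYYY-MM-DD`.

8061-01-25

ISO week 1 of 8061 is the week containing the first Thursday of 8061.
Week 4, day 2 (Tuesday) lands on 8061-01-25.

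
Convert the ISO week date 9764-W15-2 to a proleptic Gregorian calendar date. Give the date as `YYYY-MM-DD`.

9764-04-10

ISO week 1 of 9764 is the week containing the first Thursday of 9764.
Week 15, day 2 (Tuesday) lands on 9764-04-10.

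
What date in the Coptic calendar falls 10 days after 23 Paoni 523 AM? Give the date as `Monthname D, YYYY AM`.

The starting date is JDN 2015982; 2015982 + 10 = 2015992.
JDN 2015992 corresponds to Epip 3, 523 AM.

Epip 3, 523 AM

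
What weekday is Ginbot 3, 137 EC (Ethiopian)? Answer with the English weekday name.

In the proleptic Gregorian calendar this is 27 April 145 (JDN 1774137).
1774137 ≡ 1 (mod 7); counting from Monday = 0 gives Tuesday.

Tuesday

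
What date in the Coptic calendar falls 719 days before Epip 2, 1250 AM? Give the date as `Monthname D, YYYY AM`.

Counting 719 days back from JDN 2281528 reaches JDN 2280809, which is Epip 13, 1248 AM.

Epip 13, 1248 AM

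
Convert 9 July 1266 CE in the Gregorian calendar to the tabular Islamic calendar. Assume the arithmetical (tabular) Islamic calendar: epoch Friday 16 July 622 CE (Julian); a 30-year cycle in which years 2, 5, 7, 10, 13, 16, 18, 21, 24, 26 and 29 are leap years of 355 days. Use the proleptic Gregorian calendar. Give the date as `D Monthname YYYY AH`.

Julian Day Number of the source date = 2183647.
Converting JDN 2183647 to the tabular Islamic calendar gives 27 Ramadan 664 AH.

27 Ramadan 664 AH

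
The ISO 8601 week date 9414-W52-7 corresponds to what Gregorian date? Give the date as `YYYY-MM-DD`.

9415-01-01

ISO week 1 of 9414 is the week containing the first Thursday of 9414.
Week 52, day 7 (Sunday) lands on 9415-01-01.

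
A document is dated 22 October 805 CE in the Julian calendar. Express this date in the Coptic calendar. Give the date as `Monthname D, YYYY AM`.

Julian Day Number of the source date = 2015379.
Converting JDN 2015379 to the Coptic calendar gives 25 Paopi 522 AM.

Paopi 25, 522 AM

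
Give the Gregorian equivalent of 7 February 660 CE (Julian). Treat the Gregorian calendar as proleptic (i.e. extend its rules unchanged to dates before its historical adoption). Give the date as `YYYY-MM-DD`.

The Julian–Gregorian offset here is 3 days (Julian trailing).
7 February 660 Julian + 3 days → 10 February 660 Gregorian.

0660-02-10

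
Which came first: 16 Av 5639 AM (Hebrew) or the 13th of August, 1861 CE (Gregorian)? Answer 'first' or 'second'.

second

Converting both to JDN: 2407567 vs 2401001; the smaller is the second.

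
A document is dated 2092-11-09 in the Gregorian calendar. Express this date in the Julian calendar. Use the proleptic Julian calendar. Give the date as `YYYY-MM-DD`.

2092-10-27

At this point the Julian calendar is 13 days behind the Gregorian.
9 November 2092 Gregorian − 13 days → 27 October 2092 Julian.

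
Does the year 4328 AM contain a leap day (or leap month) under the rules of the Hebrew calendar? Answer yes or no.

no

Hebrew year 4328 is year 15 of its 19-year Metonic cycle; leap years are at positions 3, 6, 8, 11, 14, 17, 19, so it is a common year (12 months).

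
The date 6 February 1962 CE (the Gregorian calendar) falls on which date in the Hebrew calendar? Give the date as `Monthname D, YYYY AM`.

Both dates share Julian Day Number 2437702; in the Hebrew calendar that is 2 Adar I 5722 AM.

Adar I 2, 5722 AM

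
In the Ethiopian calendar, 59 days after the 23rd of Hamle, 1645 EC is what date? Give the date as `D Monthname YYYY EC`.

JDN of the 23rd of Hamle, 1645 EC = 2325014.
2325014 + 59 = 2325073.
JDN 2325073 in the Ethiopian calendar is 17 Meskerem 1646 EC.

17 Meskerem 1646 EC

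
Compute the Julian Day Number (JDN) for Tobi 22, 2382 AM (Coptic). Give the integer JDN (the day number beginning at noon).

In the Gregorian calendar the same day is 4 February 2666.
JDN 2451545 is 1 January 2000 CE (Gregorian); the target day is +243286 days from there, so JDN = 2694831.

2694831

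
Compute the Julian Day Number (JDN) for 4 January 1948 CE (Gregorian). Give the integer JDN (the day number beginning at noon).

JDN 2451545 is 1 January 2000 CE (Gregorian); the target day is −18990 days from there, so JDN = 2432555.

2432555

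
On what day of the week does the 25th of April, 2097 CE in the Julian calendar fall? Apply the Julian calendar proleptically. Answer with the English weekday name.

Equivalently 8 May 2097 Gregorian, JDN 2487102.
JDN 2487102 mod 7 = 2, and JDN 0 was a Monday, so this is a Wednesday.

Wednesday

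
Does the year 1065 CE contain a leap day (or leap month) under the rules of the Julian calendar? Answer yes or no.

no

1065 mod 4 = 1, so it is a common year in the Julian calendar.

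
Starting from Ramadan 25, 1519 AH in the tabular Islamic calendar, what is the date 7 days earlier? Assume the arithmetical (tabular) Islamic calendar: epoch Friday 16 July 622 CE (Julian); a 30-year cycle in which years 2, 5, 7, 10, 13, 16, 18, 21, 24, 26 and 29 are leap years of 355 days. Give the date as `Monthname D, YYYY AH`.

Ramadan 18, 1519 AH

JDN of Ramadan 25, 1519 AH = 2486629.
2486629 − 7 = 2486622.
JDN 2486622 in the tabular Islamic calendar is Ramadan 18, 1519 AH.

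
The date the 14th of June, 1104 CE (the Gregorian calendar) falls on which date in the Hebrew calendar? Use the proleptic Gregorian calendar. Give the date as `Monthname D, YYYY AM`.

Julian Day Number of the source date = 2124452.
Converting JDN 2124452 to the Hebrew calendar gives 12 Sivan 4864 AM.

Sivan 12, 4864 AM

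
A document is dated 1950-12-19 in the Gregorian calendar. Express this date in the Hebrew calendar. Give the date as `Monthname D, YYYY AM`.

Julian Day Number of the source date = 2433635.
Converting JDN 2433635 to the Hebrew calendar gives 10 Tevet 5711 AM.

Tevet 10, 5711 AM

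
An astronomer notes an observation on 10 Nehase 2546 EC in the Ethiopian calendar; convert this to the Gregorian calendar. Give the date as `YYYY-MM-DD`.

Julian Day Number of the source date = 2654121.
Converting JDN 2654121 to the Gregorian calendar gives 20 August 2554 CE.

2554-08-20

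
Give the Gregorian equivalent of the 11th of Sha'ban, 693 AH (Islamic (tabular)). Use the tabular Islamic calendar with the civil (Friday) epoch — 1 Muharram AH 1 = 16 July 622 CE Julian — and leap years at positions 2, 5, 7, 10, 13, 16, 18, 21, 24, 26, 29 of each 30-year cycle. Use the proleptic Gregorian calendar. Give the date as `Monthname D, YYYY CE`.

Both dates share Julian Day Number 2193879; in the Gregorian calendar that is 14 July 1294 CE.

July 14, 1294 CE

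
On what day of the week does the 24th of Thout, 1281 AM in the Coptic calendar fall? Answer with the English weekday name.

In the proleptic Gregorian calendar this is 1 October 1564 (JDN 2292573).
Since JDN mod 7 = 3 (0 = Monday), the day is Thursday.

Thursday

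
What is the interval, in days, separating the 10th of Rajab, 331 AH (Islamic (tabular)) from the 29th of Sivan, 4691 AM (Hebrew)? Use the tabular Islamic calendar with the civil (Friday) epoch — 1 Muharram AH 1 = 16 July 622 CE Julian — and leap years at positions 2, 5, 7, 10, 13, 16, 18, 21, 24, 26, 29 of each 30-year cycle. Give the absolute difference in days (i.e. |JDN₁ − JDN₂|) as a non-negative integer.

First date → JDN 2065567; second date → JDN 2061273.
The interval is |2065567 − 2061273| = 4294 days.

4294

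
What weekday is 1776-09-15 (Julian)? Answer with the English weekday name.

Thursday

Equivalently 26 September 1776 Gregorian, JDN 2370000.
2370000 ≡ 3 (mod 7); counting from Monday = 0 gives Thursday.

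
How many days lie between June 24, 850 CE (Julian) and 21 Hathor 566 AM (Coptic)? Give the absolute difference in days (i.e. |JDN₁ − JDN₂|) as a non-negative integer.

JDN of the first date = 2031695.
JDN of the second date = 2031476.
|2031476 − 2031695| = 219.

219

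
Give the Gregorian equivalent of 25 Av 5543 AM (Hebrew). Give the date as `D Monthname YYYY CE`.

23 August 1783 CE

Both dates share Julian Day Number 2372522; in the Gregorian calendar that is 23 August 1783 CE.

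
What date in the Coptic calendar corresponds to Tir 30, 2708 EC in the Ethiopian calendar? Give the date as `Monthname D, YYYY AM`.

Tobi 30, 2432 AM

The source date corresponds to 14 February 2716 in the Gregorian calendar (JDN 2713102).
That day falls on 30 Tobi 2432 AM in the Coptic calendar.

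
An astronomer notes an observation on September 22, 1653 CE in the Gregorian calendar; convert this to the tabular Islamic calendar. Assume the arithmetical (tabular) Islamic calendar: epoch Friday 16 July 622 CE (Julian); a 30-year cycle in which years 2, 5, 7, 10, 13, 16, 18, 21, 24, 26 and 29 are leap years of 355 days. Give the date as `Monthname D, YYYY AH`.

Both dates share Julian Day Number 2325071; in the tabular Islamic calendar that is 29 Shawwal 1063 AH.

Shawwal 29, 1063 AH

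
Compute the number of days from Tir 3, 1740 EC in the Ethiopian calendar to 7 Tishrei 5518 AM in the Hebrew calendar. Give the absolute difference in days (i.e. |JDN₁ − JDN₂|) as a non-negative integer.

First date → JDN 2359513; second date → JDN 2363055.
The interval is |2359513 − 2363055| = 3542 days.

3542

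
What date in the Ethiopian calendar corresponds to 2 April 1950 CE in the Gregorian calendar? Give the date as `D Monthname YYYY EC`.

24 Megabit 1942 EC

Both dates share Julian Day Number 2433374; in the Ethiopian calendar that is 24 Megabit 1942 EC.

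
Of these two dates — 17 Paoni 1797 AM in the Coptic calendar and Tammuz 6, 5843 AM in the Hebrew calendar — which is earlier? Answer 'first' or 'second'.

Converting both to JDN: 2481305 vs 2482033; the smaller is the first.

first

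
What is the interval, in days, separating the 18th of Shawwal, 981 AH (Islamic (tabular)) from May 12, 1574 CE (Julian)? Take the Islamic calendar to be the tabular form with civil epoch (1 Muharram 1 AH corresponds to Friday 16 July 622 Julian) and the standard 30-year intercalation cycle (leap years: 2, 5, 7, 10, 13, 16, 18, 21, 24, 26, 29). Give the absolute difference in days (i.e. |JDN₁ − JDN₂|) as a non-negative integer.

91

JDN of the first date = 2296002.
JDN of the second date = 2296093.
|2296093 − 2296002| = 91.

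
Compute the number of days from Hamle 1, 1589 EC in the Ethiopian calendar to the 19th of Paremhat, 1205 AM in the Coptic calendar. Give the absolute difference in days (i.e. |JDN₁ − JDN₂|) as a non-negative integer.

First date → JDN 2304538; second date → JDN 2264989.
The interval is |2304538 − 2264989| = 39549 days.

39549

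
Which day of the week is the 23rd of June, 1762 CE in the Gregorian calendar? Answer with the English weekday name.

JDN 2364791 mod 7 = 2, and JDN 0 was a Monday, so this is a Wednesday.

Wednesday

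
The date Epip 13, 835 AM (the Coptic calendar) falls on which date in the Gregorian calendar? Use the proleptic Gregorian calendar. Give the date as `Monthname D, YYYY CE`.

Both dates share Julian Day Number 2129960; in the Gregorian calendar that is 14 July 1119 CE.

July 14, 1119 CE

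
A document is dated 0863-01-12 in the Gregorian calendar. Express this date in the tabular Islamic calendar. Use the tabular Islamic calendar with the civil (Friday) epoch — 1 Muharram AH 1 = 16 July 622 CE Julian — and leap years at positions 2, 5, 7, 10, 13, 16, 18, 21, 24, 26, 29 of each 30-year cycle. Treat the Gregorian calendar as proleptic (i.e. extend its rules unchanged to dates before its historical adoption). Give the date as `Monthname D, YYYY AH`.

Dhu al-Qa'dah 13, 248 AH

Julian Day Number of the source date = 2036276.
Converting JDN 2036276 to the tabular Islamic calendar gives 13 Dhu al-Qa'dah 248 AH.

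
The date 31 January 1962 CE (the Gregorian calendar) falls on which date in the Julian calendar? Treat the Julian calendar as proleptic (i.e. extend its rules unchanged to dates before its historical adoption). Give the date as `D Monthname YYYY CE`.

The Julian–Gregorian offset here is 13 days (Julian trailing).
31 January 1962 Gregorian − 13 days → 18 January 1962 Julian.

18 January 1962 CE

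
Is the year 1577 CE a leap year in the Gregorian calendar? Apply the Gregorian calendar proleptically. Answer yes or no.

no

1577 is not divisible by 4, so it is a common year.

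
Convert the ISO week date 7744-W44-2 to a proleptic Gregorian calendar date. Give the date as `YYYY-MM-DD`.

7744-10-27

ISO week 1 of 7744 is the week containing the first Thursday of 7744.
Week 44, day 2 (Tuesday) lands on 7744-10-27.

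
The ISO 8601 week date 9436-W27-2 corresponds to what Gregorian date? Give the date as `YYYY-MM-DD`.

ISO week 1 of 9436 is the week containing the first Thursday of 9436.
Week 27, day 2 (Tuesday) lands on 9436-07-05.

9436-07-05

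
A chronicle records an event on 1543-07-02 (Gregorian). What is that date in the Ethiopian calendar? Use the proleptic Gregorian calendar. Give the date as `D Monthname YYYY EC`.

28 Sene 1535 EC

Both dates share Julian Day Number 2284811; in the Ethiopian calendar that is 28 Sene 1535 EC.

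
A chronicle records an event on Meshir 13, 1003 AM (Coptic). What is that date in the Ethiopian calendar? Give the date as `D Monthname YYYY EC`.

13 Yekatit 1279 EC

The source date corresponds to 14 February 1287 in the proleptic Gregorian calendar (JDN 2191172).
That day falls on 13 Yekatit 1279 EC in the Ethiopian calendar.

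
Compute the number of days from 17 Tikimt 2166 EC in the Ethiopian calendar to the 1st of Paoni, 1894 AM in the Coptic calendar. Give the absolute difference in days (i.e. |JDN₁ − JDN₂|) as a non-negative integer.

1685

JDN of the first date = 2515033.
JDN of the second date = 2516718.
|2516718 − 2515033| = 1685.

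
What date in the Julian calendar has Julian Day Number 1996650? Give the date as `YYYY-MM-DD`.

0754-07-13

JDN 1996650 is 17 July 754 in the proleptic Gregorian calendar.
In the Julian calendar that day is 0754-07-13.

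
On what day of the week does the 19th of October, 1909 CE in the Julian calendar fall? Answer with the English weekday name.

Monday

Equivalently 1 November 1909 Gregorian, JDN 2418612.
2418612 ≡ 0 (mod 7); counting from Monday = 0 gives Monday.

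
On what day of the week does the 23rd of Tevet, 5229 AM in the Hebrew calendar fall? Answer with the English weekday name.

In the proleptic Gregorian calendar this is 16 January 1469 (JDN 2257617).
2257617 ≡ 5 (mod 7); counting from Monday = 0 gives Saturday.

Saturday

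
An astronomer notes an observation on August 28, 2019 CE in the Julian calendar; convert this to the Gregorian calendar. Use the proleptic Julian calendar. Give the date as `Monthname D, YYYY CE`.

At this point the Julian calendar is 13 days behind the Gregorian.
28 August 2019 Julian + 13 days → 10 September 2019 Gregorian.

September 10, 2019 CE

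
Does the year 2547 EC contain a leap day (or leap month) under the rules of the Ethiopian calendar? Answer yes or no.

yes

2547 mod 4 = 3; in the Ethiopian calendar a year is leap when year mod 4 = 3, so it is a leap year.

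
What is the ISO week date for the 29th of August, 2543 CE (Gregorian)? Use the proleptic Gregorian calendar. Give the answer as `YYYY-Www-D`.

The weekday is Thursday (ISO weekday 4).
That Thursday belongs to ISO week 35 of ISO year 2543.

2543-W35-4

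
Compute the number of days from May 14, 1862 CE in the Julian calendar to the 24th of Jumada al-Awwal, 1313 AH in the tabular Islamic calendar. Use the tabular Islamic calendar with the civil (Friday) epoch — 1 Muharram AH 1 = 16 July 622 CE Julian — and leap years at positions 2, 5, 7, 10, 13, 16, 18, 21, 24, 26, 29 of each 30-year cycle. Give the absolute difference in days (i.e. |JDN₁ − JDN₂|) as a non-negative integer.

JDN of the first date = 2401287.
JDN of the second date = 2413510.
|2413510 − 2401287| = 12223.

12223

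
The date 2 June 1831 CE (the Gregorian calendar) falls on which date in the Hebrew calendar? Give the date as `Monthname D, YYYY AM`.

Julian Day Number of the source date = 2389971.
Converting JDN 2389971 to the Hebrew calendar gives 21 Sivan 5591 AM.

Sivan 21, 5591 AM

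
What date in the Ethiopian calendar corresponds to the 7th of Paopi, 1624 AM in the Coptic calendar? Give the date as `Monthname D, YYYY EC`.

The source date corresponds to 18 October 1907 in the Gregorian calendar (JDN 2417867).
That day falls on 7 Tikimt 1900 EC in the Ethiopian calendar.

Tikimt 7, 1900 EC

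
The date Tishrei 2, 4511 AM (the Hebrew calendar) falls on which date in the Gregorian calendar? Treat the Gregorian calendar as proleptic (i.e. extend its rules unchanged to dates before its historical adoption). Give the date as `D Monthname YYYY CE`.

12 September 750 CE

Julian Day Number of the source date = 1995246.
Converting JDN 1995246 to the Gregorian calendar gives 12 September 750 CE.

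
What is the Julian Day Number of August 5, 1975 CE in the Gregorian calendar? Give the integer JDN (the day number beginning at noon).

2442630

JDN 2400001 is 17 November 1858 CE (Gregorian), MJD 0; the target day is +42629 days from there, so JDN = 2442630.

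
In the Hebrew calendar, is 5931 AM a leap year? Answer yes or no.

Hebrew year 5931 is year 3 of its 19-year Metonic cycle; leap years are at positions 3, 6, 8, 11, 14, 17, 19, so it is a leap year (13 months).

yes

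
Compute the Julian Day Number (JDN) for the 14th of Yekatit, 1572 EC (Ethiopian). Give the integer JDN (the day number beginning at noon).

Equivalently 19 February 1580 (proleptic Gregorian).
JDN 2299161 is 15 October 1582 CE (Gregorian); the target day is −969 days from there, so JDN = 2298192.

2298192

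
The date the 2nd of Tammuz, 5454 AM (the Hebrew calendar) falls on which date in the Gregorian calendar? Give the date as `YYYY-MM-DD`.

1694-06-25

Both dates share Julian Day Number 2339957; in the Gregorian calendar that is 25 June 1694 CE.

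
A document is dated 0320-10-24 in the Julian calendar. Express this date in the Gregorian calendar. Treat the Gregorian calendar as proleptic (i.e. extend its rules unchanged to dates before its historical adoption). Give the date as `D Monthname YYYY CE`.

25 October 320 CE

For dates in this range the Gregorian date is 1 day ahead of the Julian.
24 October 320 Julian + 1 day → 25 October 320 Gregorian.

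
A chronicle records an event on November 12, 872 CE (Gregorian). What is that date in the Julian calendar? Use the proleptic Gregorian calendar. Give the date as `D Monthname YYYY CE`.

8 November 872 CE

The Julian–Gregorian offset here is 4 days (Julian trailing).
12 November 872 Gregorian − 4 days → 8 November 872 Julian.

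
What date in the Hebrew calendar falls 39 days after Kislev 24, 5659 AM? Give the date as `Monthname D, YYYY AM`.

Shevat 5, 5659 AM

The starting date is JDN 2414632; 2414632 + 39 = 2414671.
JDN 2414671 corresponds to Shevat 5, 5659 AM.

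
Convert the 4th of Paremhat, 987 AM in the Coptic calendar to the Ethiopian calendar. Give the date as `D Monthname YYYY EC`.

Both dates share Julian Day Number 2185349; in the Ethiopian calendar that is 4 Megabit 1263 EC.

4 Megabit 1263 EC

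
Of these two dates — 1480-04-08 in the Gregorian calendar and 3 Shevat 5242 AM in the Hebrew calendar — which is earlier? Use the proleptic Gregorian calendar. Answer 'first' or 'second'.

The two dates have Julian Day Numbers 2261717 and 2262351 respectively.
Since 2261717 < 2262351, the first date comes first.

first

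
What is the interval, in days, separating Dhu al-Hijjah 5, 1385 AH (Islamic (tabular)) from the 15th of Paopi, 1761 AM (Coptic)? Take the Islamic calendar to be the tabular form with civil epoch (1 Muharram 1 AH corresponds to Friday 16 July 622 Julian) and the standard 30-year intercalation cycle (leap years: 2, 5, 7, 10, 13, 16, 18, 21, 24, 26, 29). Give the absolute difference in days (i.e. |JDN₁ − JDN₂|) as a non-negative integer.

28702

First date → JDN 2439212; second date → JDN 2467914.
The interval is |2439212 − 2467914| = 28702 days.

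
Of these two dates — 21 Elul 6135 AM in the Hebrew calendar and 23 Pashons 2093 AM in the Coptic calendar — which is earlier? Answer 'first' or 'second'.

first

Converting both to JDN: 2588771 vs 2589395; the smaller is the first.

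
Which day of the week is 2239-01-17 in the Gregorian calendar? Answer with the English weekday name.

Thursday

2538854 ≡ 3 (mod 7); counting from Monday = 0 gives Thursday.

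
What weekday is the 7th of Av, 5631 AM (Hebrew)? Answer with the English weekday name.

In the Gregorian calendar this is 25 July 1871 (JDN 2404634).
Since JDN mod 7 = 1 (0 = Monday), the day is Tuesday.

Tuesday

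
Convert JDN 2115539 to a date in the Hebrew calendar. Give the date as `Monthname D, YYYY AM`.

Shevat 18, 4840 AM

JDN 2115539 is 18 January 1080 in the proleptic Gregorian calendar.
In the Hebrew calendar that day is Shevat 18, 4840 AM.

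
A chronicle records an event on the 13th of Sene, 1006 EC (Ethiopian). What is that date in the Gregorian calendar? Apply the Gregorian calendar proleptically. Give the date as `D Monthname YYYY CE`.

Julian Day Number of the source date = 2091579.
Converting JDN 2091579 to the Gregorian calendar gives 13 June 1014 CE.

13 June 1014 CE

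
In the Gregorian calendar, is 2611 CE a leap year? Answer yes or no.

2611 is not divisible by 4, so it is a common year.

no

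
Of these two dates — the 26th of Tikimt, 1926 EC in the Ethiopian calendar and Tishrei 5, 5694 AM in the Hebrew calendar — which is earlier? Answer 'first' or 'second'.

First date → JDN 2427382; second date → JDN 2427341.
JDN 2427341 < JDN 2427382, so the second date is earlier.

second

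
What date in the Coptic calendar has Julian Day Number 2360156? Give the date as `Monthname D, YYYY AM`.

Paopi 6, 1466 AM

The Gregorian equivalent of JDN 2360156 is 14 October 1749.
In the Coptic calendar that day is Paopi 6, 1466 AM.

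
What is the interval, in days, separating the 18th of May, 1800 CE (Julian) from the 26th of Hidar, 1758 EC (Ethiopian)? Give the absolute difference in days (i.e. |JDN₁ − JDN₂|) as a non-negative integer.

12596

JDN of the first date = 2378646.
JDN of the second date = 2366050.
|2366050 − 2378646| = 12596.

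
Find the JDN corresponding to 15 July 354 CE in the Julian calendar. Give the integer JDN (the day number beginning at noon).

1850552

Equivalently 16 July 354 (proleptic Gregorian).
JDN 2451545 is 1 January 2000 CE (Gregorian); the target day is −600993 days from there, so JDN = 1850552.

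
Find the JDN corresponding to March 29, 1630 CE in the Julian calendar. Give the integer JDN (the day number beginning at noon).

2316503

Equivalently 8 April 1630 (Gregorian).
JDN 2451545 is 1 January 2000 CE (Gregorian); the target day is −135042 days from there, so JDN = 2316503.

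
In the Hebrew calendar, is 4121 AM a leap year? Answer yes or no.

yes

Hebrew year 4121 is year 17 of its 19-year Metonic cycle; leap years are at positions 3, 6, 8, 11, 14, 17, 19, so it is a leap year (13 months).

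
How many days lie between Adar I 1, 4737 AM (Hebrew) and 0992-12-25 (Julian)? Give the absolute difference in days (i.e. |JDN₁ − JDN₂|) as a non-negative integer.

First date → JDN 2077931; second date → JDN 2083745.
The interval is |2077931 − 2083745| = 5814 days.

5814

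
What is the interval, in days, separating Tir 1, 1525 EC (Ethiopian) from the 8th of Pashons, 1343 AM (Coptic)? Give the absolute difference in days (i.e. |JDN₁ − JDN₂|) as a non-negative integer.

34460

First date → JDN 2280982; second date → JDN 2315442.
The interval is |2280982 − 2315442| = 34460 days.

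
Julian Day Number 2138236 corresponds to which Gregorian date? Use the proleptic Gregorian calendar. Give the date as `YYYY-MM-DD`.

1142-03-11

JDN 2451545 is 1 Jan 2000; 2138236 is −313309 days from there.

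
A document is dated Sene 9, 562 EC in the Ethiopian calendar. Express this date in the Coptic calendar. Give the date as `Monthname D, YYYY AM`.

Paoni 9, 286 AM

Both dates share Julian Day Number 1929404; in the Coptic calendar that is 9 Paoni 286 AM.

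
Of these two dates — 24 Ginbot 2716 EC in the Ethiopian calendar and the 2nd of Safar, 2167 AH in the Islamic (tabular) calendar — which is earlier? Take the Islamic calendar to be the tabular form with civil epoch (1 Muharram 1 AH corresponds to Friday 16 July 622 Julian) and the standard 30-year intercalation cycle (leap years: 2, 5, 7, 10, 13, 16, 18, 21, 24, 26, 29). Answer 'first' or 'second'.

second

Converting both to JDN: 2716138 vs 2716029; the smaller is the second.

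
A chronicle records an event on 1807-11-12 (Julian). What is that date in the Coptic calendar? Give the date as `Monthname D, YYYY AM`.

Julian Day Number of the source date = 2381380.
Converting JDN 2381380 to the Coptic calendar gives 15 Hathor 1524 AM.

Hathor 15, 1524 AM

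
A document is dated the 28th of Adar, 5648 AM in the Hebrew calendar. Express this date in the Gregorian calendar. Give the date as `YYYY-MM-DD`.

1888-03-11

Both dates share Julian Day Number 2410708; in the Gregorian calendar that is 11 March 1888 CE.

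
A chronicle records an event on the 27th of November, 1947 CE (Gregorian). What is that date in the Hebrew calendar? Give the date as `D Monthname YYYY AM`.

Both dates share Julian Day Number 2432517; in the Hebrew calendar that is 14 Kislev 5708 AM.

14 Kislev 5708 AM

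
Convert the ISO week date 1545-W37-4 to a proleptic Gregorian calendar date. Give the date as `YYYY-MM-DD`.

ISO week 1 of 1545 is the week containing the first Thursday of 1545.
Week 37, day 4 (Thursday) lands on 1545-09-13.

1545-09-13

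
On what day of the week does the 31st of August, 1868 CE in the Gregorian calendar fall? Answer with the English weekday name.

Since JDN mod 7 = 0 (0 = Monday), the day is Monday.

Monday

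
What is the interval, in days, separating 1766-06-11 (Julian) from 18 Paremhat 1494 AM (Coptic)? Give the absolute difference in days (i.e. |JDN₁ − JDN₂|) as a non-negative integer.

4294

First date → JDN 2366251; second date → JDN 2370545.
The interval is |2366251 − 2370545| = 4294 days.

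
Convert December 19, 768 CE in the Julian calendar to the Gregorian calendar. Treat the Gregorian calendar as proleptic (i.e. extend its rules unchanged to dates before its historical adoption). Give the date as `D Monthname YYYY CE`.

23 December 768 CE

The Julian–Gregorian offset here is 4 days (Julian trailing).
19 December 768 Julian + 4 days → 23 December 768 Gregorian.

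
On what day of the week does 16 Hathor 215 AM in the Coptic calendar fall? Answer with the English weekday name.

Thursday

This is JDN 1903268 (13 November 498 Gregorian).
1903268 ≡ 3 (mod 7); counting from Monday = 0 gives Thursday.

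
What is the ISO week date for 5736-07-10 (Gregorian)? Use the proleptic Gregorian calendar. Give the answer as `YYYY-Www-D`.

The weekday is Tuesday (ISO weekday 2).
That Tuesday belongs to ISO week 28 of ISO year 5736.

5736-W28-2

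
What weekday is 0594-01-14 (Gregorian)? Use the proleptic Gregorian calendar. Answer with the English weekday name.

Tuesday

JDN 1938028 mod 7 = 1, and JDN 0 was a Monday, so this is a Tuesday.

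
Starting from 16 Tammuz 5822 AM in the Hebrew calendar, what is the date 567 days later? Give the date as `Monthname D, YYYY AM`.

The starting date is JDN 2474395; 2474395 + 567 = 2474962.
JDN 2474962 corresponds to Shevat 24, 5824 AM.

Shevat 24, 5824 AM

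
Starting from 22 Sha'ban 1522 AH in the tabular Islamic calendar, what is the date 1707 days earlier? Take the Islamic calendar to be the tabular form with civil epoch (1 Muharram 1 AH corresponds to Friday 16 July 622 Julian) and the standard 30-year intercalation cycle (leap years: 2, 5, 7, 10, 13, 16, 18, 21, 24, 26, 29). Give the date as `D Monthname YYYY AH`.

28 Shawwal 1517 AH

JDN of 22 Sha'ban 1522 AH = 2487660.
2487660 − 1707 = 2485953.
JDN 2485953 in the tabular Islamic calendar is 28 Shawwal 1517 AH.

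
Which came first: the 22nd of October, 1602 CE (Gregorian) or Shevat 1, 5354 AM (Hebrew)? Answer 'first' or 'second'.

First date → JDN 2306473; second date → JDN 2303278.
JDN 2303278 < JDN 2306473, so the second date is earlier.

second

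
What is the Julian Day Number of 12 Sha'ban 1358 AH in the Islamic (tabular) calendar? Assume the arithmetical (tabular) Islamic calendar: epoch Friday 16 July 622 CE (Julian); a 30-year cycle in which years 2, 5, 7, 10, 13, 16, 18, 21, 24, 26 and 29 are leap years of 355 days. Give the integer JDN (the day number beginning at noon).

2429534

In the Gregorian calendar the same day is 27 September 1939.
JDN 2299161 is 15 October 1582 CE (Gregorian); the target day is +130373 days from there, so JDN = 2429534.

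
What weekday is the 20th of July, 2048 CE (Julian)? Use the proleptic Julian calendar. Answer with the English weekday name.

This is JDN 2469291 (2 August 2048 Gregorian).
JDN 2469291 mod 7 = 6, and JDN 0 was a Monday, so this is a Sunday.

Sunday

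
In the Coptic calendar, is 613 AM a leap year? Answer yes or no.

613 mod 4 = 1; in the Coptic calendar a year is leap when year mod 4 = 3, so it is a common year.

no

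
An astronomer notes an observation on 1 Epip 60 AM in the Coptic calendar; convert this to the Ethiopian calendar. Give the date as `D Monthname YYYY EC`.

1 Hamle 336 EC

The source date corresponds to 26 June 344 in the proleptic Gregorian calendar (JDN 1846880).
That day falls on 1 Hamle 336 EC in the Ethiopian calendar.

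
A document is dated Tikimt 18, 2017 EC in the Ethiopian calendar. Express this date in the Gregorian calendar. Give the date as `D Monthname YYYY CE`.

28 October 2024 CE

Julian Day Number of the source date = 2460612.
Converting JDN 2460612 to the Gregorian calendar gives 28 October 2024 CE.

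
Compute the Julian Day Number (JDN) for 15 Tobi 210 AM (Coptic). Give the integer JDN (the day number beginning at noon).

1901501

Equivalently 11 January 494 (proleptic Gregorian).
JDN 2299161 is 15 October 1582 CE (Gregorian); the target day is −397660 days from there, so JDN = 1901501.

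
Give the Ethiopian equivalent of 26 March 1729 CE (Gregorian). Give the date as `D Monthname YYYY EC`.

Julian Day Number of the source date = 2352649.
Converting JDN 2352649 to the Ethiopian calendar gives 19 Megabit 1721 EC.

19 Megabit 1721 EC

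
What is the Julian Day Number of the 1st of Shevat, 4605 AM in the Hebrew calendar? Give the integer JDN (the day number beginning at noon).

Equivalently 16 January 845 (proleptic Gregorian).
JDN 2400001 is 17 November 1858 CE (Gregorian), MJD 0; the target day is −370295 days from there, so JDN = 2029706.

2029706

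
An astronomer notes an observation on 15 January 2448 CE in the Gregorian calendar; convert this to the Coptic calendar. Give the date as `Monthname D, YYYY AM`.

Tobi 3, 2164 AM

Both dates share Julian Day Number 2615188; in the Coptic calendar that is 3 Tobi 2164 AM.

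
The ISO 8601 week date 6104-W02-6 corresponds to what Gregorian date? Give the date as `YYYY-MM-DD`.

6104-01-12

ISO week 1 of 6104 is the week containing the first Thursday of 6104.
Week 2, day 6 (Saturday) lands on 6104-01-12.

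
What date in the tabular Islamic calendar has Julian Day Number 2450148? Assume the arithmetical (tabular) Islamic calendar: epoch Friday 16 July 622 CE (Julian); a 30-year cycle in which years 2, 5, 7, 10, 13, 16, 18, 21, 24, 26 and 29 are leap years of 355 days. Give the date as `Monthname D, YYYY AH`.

Shawwal 14, 1416 AH

The Gregorian equivalent of JDN 2450148 is 5 March 1996.
In the tabular Islamic calendar that day is Shawwal 14, 1416 AH.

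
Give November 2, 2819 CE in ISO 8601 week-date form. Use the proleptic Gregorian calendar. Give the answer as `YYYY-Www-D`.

The weekday is Saturday (ISO weekday 6).
That Saturday belongs to ISO week 44 of ISO year 2819.

2819-W44-6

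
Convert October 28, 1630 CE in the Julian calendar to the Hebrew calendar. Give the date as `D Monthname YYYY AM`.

Julian Day Number of the source date = 2316716.
Converting JDN 2316716 to the Hebrew calendar gives 2 Kislev 5391 AM.

2 Kislev 5391 AM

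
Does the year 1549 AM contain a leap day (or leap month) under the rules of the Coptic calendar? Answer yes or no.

no

1549 mod 4 = 1; in the Coptic calendar a year is leap when year mod 4 = 3, so it is a common year.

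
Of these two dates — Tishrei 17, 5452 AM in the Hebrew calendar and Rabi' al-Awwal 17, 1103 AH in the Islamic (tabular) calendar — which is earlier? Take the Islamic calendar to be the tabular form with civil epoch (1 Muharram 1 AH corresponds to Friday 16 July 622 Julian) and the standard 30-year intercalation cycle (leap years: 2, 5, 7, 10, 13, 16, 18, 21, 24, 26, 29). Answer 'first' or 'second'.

first

Converting both to JDN: 2338968 vs 2339027; the smaller is the first.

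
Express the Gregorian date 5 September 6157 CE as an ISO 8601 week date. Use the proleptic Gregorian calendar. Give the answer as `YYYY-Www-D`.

The weekday is Monday (ISO weekday 1).
That Monday belongs to ISO week 36 of ISO year 6157.

6157-W36-1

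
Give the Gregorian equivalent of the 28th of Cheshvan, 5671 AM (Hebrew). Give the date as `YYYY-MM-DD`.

1910-11-30

Julian Day Number of the source date = 2419006.
Converting JDN 2419006 to the Gregorian calendar gives 30 November 1910 CE.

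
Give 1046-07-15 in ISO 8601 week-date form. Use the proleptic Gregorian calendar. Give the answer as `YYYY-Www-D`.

1046-W29-3

The weekday is Wednesday (ISO weekday 3).
That Wednesday belongs to ISO week 29 of ISO year 1046.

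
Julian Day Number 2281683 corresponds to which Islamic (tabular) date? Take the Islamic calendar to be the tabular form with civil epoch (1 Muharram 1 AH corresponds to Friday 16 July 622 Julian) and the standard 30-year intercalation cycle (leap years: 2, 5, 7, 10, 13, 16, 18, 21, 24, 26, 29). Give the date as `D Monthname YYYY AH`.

JDN 2281683 is 8 December 1534 in the proleptic Gregorian calendar.
In the tabular Islamic calendar that day is 21 Jumada al-Awwal 941 AH.

21 Jumada al-Awwal 941 AH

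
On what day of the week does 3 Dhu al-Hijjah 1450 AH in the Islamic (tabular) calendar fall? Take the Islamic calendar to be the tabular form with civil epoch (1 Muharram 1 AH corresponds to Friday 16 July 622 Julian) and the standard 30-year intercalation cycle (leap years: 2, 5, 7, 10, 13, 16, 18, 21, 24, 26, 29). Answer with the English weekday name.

This is JDN 2462244 (17 April 2029 Gregorian).
2462244 ≡ 1 (mod 7); counting from Monday = 0 gives Tuesday.

Tuesday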